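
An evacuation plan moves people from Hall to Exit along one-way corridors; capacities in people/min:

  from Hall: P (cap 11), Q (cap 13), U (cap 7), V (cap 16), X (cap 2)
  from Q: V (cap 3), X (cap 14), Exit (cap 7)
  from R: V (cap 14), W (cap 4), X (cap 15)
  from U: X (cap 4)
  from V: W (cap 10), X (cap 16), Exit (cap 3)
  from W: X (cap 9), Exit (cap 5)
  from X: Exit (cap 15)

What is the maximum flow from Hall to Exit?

Augment Hall→Q→Exit: bottleneck 7, flow now 7.
Augment Hall→V→Exit: bottleneck 3, flow now 10.
Augment Hall→X→Exit: bottleneck 2, flow now 12.
Augment Hall→Q→X→Exit: bottleneck 6, flow now 18.
Augment Hall→U→X→Exit: bottleneck 4, flow now 22.
Augment Hall→V→W→Exit: bottleneck 5, flow now 27.
Augment Hall→V→X→Exit: bottleneck 3, flow now 30.
No augmenting path remains; maximum flow = 30.
In the residual graph, reachable from Hall: {Hall, P, Q, U, V, W, X}.
Min-cut edges: Q→Exit (7), V→Exit (3), W→Exit (5), X→Exit (15); capacity 7 + 3 + 5 + 15 = 30.
This cut is saturated, so no flow can exceed 30.

30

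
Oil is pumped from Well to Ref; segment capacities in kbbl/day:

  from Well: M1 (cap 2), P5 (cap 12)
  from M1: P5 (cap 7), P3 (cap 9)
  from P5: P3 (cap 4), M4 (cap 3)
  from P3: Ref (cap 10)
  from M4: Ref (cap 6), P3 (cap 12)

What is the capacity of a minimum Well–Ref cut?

Augment Well→M1→P3→Ref: bottleneck 2, flow now 2.
Augment Well→P5→P3→Ref: bottleneck 4, flow now 6.
Augment Well→P5→M4→Ref: bottleneck 3, flow now 9.
No augmenting path remains; maximum flow = 9.
By max-flow min-cut, the minimum cut capacity equals the max flow.
In the residual graph, reachable from Well: {Well, P5}.
Min-cut edges: Well→M1 (2), P5→P3 (4), P5→M4 (3); capacity 2 + 4 + 3 = 9.

9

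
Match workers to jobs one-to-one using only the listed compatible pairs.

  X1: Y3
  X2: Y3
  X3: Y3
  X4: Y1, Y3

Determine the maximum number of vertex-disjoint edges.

2

Unit-capacity flow: source→left, listed edges, right→sink; max matching = max flow.
Augmenting path X1→Y3 (+1); matched 1.
Augmenting path X4→Y1 (+1); matched 2.
No augmenting path remains; maximum matching = 2.
König certificate: {X4, Y3} is a vertex cover of size 2 (every listed pair touches it), so no matching can be larger.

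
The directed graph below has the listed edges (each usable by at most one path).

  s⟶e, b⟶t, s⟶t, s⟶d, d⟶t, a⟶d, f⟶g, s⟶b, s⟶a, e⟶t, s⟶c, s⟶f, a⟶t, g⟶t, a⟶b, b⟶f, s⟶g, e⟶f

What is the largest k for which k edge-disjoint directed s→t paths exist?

6

Assign every edge capacity 1; by Menger, the answer equals the max flow.
Path s→t (+1); total 1.
Path s→a→t (+1); total 2.
Path s→b→t (+1); total 3.
Path s→d→t (+1); total 4.
Path s→e→t (+1); total 5.
Path s→g→t (+1); total 6.
No residual s→t path; max flow = 6.
Certifying cut of size 6: {g→t, s→a, s→b, s→d, s→e, s→t}.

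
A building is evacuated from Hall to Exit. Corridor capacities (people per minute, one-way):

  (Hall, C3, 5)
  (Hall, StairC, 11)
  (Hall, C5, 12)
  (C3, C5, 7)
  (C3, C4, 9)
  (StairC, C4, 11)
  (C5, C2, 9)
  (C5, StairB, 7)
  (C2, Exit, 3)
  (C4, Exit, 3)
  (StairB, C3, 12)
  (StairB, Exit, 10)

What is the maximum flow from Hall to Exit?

13

Augment Hall→C3→C4→Exit: bottleneck 3, flow now 3.
Augment Hall→C5→C2→Exit: bottleneck 3, flow now 6.
Augment Hall→C5→StairB→Exit: bottleneck 7, flow now 13.
No augmenting path remains; maximum flow = 13.
In the residual graph, reachable from Hall: {Hall, C3, StairC, C5, C2, C4}.
Min-cut edges: C5→StairB (7), C2→Exit (3), C4→Exit (3); capacity 7 + 3 + 3 = 13.
This cut is saturated, so no flow can exceed 13.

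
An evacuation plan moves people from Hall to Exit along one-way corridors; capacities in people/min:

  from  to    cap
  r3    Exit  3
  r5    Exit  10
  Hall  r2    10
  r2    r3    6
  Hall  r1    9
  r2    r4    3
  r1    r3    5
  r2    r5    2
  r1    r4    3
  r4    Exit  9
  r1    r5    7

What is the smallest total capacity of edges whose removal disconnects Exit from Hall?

17

Augment Hall→r1→r3→Exit: bottleneck 3, flow now 3.
Augment Hall→r1→r4→Exit: bottleneck 3, flow now 6.
Augment Hall→r1→r5→Exit: bottleneck 3, flow now 9.
Augment Hall→r2→r4→Exit: bottleneck 3, flow now 12.
Augment Hall→r2→r5→Exit: bottleneck 2, flow now 14.
Augment Hall→r2→r3→r1→r5→Exit: bottleneck 3, flow now 17. (uses reverse residual edge)
No augmenting path remains; maximum flow = 17.
By max-flow min-cut, the minimum cut capacity equals the max flow.
In the residual graph, reachable from Hall: {Hall, r2, r3}.
Min-cut edges: Hall→r1 (9), r2→r4 (3), r2→r5 (2), r3→Exit (3); capacity 9 + 3 + 2 + 3 = 17.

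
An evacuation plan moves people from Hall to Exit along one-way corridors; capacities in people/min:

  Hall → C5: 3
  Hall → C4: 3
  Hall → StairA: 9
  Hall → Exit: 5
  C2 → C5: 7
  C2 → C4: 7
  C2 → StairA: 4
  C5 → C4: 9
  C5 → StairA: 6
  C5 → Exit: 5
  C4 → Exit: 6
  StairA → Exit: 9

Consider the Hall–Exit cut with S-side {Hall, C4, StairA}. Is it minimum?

Given cut capacity: 3 + 5 + 6 + 9 = 23.
Augment Hall→Exit: bottleneck 5, flow now 5.
Augment Hall→C5→Exit: bottleneck 3, flow now 8.
Augment Hall→C4→Exit: bottleneck 3, flow now 11.
Augment Hall→StairA→Exit: bottleneck 9, flow now 20.
No augmenting path remains; maximum flow = 20.
In the residual graph, reachable from Hall: {Hall}.
Min-cut edges: Hall→C5 (3), Hall→C4 (3), Hall→StairA (9), Hall→Exit (5); capacity 3 + 3 + 9 + 5 = 20.
Cut capacity 23 exceeds the max flow 20, so it is not minimum.

No — its capacity is 23, but the minimum cut has capacity 20.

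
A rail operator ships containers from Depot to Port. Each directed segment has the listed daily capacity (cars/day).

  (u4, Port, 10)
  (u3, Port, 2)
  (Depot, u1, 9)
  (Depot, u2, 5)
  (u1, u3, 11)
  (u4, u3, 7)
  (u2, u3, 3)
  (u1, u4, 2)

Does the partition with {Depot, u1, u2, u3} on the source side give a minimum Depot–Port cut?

Given cut capacity: 2 + 2 = 4.
Augment Depot→u1→u3→Port: bottleneck 2, flow now 2.
Augment Depot→u1→u4→Port: bottleneck 2, flow now 4.
No augmenting path remains; maximum flow = 4.
Cut capacity 4 equals the max flow, so it is a minimum cut.

Yes — it is a minimum cut (capacity 4).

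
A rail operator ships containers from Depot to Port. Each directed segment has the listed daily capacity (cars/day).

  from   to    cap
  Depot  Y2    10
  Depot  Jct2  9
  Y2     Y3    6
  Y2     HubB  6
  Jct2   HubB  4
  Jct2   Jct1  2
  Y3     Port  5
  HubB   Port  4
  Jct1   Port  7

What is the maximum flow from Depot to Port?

Augment Depot→Y2→Y3→Port: bottleneck 5, flow now 5.
Augment Depot→Y2→HubB→Port: bottleneck 4, flow now 9.
Augment Depot→Jct2→Jct1→Port: bottleneck 2, flow now 11.
No augmenting path remains; maximum flow = 11.
In the residual graph, reachable from Depot: {Depot, Y2, Jct2, Y3, HubB}.
Min-cut edges: Jct2→Jct1 (2), Y3→Port (5), HubB→Port (4); capacity 2 + 5 + 4 = 11.
This cut is saturated, so no flow can exceed 11.

11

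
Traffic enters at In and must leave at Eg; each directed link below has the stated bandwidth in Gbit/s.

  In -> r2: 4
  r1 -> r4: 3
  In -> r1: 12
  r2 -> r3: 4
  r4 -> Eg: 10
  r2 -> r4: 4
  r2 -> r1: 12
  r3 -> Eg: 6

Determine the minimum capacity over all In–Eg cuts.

7

Augment In→r1→r4→Eg: bottleneck 3, flow now 3.
Augment In→r2→r3→Eg: bottleneck 4, flow now 7.
No augmenting path remains; maximum flow = 7.
By max-flow min-cut, the minimum cut capacity equals the max flow.
In the residual graph, reachable from In: {In, r1}.
Min-cut edges: In→r2 (4), r1→r4 (3); capacity 4 + 3 = 7.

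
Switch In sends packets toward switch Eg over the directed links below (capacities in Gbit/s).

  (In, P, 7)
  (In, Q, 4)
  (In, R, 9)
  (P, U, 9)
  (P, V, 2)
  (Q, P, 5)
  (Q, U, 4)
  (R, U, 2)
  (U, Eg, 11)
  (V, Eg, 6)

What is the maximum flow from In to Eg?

Augment In→P→U→Eg: bottleneck 7, flow now 7.
Augment In→Q→U→Eg: bottleneck 4, flow now 11.
Augment In→R→U→P→V→Eg: bottleneck 2, flow now 13. (uses reverse residual edge)
No augmenting path remains; maximum flow = 13.
In the residual graph, reachable from In: {In, R}.
Min-cut edges: In→P (7), In→Q (4), R→U (2); capacity 7 + 4 + 2 = 13.
This cut is saturated, so no flow can exceed 13.

13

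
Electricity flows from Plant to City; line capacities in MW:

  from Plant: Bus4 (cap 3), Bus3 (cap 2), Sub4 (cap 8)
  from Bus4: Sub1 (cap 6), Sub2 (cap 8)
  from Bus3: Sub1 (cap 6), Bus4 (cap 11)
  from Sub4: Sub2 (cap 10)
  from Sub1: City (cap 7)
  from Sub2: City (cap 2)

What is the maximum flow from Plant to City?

7

Augment Plant→Bus4→Sub1→City: bottleneck 3, flow now 3.
Augment Plant→Bus3→Sub1→City: bottleneck 2, flow now 5.
Augment Plant→Sub4→Sub2→City: bottleneck 2, flow now 7.
No augmenting path remains; maximum flow = 7.
In the residual graph, reachable from Plant: {Plant, Sub4, Sub2}.
Min-cut edges: Plant→Bus4 (3), Plant→Bus3 (2), Sub2→City (2); capacity 3 + 2 + 2 = 7.
This cut is saturated, so no flow can exceed 7.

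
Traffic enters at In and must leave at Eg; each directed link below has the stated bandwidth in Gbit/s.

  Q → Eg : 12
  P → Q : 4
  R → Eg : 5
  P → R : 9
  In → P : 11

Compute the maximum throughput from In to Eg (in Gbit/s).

9

Augment In→P→Q→Eg: bottleneck 4, flow now 4.
Augment In→P→R→Eg: bottleneck 5, flow now 9.
No augmenting path remains; maximum flow = 9.
In the residual graph, reachable from In: {In, P, R}.
Min-cut edges: P→Q (4), R→Eg (5); capacity 4 + 5 = 9.
This cut is saturated, so no flow can exceed 9.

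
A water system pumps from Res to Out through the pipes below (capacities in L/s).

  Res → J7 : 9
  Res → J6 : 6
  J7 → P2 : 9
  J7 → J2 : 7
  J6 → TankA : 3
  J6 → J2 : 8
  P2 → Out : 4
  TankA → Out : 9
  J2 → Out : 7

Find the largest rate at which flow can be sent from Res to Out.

14

Augment Res→J7→P2→Out: bottleneck 4, flow now 4.
Augment Res→J7→J2→Out: bottleneck 5, flow now 9.
Augment Res→J6→TankA→Out: bottleneck 3, flow now 12.
Augment Res→J6→J2→Out: bottleneck 2, flow now 14.
No augmenting path remains; maximum flow = 14.
In the residual graph, reachable from Res: {Res, J7, J6, P2, J2}.
Min-cut edges: J6→TankA (3), P2→Out (4), J2→Out (7); capacity 3 + 4 + 7 = 14.
This cut is saturated, so no flow can exceed 14.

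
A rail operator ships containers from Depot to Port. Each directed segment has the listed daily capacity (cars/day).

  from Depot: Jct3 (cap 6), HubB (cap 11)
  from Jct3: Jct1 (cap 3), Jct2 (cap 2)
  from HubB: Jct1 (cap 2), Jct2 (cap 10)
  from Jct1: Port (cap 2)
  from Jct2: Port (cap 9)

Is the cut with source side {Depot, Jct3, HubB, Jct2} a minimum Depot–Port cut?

Given cut capacity: 3 + 2 + 9 = 14.
Augment Depot→Jct3→Jct1→Port: bottleneck 2, flow now 2.
Augment Depot→Jct3→Jct2→Port: bottleneck 2, flow now 4.
Augment Depot→HubB→Jct2→Port: bottleneck 7, flow now 11.
No augmenting path remains; maximum flow = 11.
In the residual graph, reachable from Depot: {Depot, Jct3, HubB, Jct1, Jct2}.
Min-cut edges: Jct1→Port (2), Jct2→Port (9); capacity 2 + 9 = 11.
Cut capacity 14 exceeds the max flow 11, so it is not minimum.

No — its capacity is 14, but the minimum cut has capacity 11.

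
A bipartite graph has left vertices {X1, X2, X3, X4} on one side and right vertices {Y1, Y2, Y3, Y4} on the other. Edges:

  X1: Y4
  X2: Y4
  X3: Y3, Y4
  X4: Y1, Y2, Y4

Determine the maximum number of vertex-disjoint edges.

Unit-capacity flow: source→left, listed edges, right→sink; max matching = max flow.
Augmenting path X1→Y4 (+1); matched 1.
Augmenting path X3→Y3 (+1); matched 2.
Augmenting path X4→Y1 (+1); matched 3.
No augmenting path remains; maximum matching = 3.
König certificate: {X3, X4, Y4} is a vertex cover of size 3 (every listed pair touches it), so no matching can be larger.

3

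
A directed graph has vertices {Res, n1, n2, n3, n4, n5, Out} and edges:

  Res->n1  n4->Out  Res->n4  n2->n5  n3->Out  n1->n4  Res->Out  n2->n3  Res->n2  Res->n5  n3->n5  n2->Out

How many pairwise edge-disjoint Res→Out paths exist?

Assign every edge capacity 1; by Menger, the answer equals the max flow.
Path Res→Out (+1); total 1.
Path Res→n2→Out (+1); total 2.
Path Res→n4→Out (+1); total 3.
No residual Res→Out path; max flow = 3.
Certifying cut of size 3: {Res→Out, Res→n2, n4→Out}.

3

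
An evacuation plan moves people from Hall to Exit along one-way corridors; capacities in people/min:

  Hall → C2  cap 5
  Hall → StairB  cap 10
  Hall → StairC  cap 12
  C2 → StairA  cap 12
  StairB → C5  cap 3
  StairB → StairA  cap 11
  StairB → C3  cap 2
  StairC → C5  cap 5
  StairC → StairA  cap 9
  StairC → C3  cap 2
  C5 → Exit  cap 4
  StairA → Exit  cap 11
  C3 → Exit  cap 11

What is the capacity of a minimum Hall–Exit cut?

19

Augment Hall→C2→StairA→Exit: bottleneck 5, flow now 5.
Augment Hall→StairB→C5→Exit: bottleneck 3, flow now 8.
Augment Hall→StairB→StairA→Exit: bottleneck 6, flow now 14.
Augment Hall→StairB→C3→Exit: bottleneck 1, flow now 15.
Augment Hall→StairC→C5→Exit: bottleneck 1, flow now 16.
Augment Hall→StairC→C3→Exit: bottleneck 2, flow now 18.
Augment Hall→StairC→C5→StairB→C3→Exit: bottleneck 1, flow now 19. (uses reverse residual edge)
No augmenting path remains; maximum flow = 19.
By max-flow min-cut, the minimum cut capacity equals the max flow.
In the residual graph, reachable from Hall: {Hall, C2, StairB, StairC, C5, StairA}.
Min-cut edges: StairB→C3 (2), StairC→C3 (2), C5→Exit (4), StairA→Exit (11); capacity 2 + 2 + 4 + 11 = 19.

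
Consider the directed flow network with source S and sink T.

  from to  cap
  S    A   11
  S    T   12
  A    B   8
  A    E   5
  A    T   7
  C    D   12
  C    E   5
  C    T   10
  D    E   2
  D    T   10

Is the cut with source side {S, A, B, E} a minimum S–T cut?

Yes — it is a minimum cut (capacity 19).

Given cut capacity: 12 + 7 = 19.
Augment S→T: bottleneck 12, flow now 12.
Augment S→A→T: bottleneck 7, flow now 19.
No augmenting path remains; maximum flow = 19.
Cut capacity 19 equals the max flow, so it is a minimum cut.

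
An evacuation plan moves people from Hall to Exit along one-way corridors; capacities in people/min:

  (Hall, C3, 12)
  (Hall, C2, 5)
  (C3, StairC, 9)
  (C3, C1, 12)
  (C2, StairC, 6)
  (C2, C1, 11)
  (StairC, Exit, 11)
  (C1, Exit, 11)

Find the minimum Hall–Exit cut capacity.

Augment Hall→C3→StairC→Exit: bottleneck 9, flow now 9.
Augment Hall→C3→C1→Exit: bottleneck 3, flow now 12.
Augment Hall→C2→StairC→Exit: bottleneck 2, flow now 14.
Augment Hall→C2→C1→Exit: bottleneck 3, flow now 17.
No augmenting path remains; maximum flow = 17.
By max-flow min-cut, the minimum cut capacity equals the max flow.
In the residual graph, reachable from Hall: {Hall}.
Min-cut edges: Hall→C3 (12), Hall→C2 (5); capacity 12 + 5 = 17.

17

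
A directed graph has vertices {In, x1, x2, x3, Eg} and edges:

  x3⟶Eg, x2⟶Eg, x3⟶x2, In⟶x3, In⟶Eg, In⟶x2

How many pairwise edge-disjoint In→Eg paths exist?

3

Assign every edge capacity 1; by Menger, the answer equals the max flow.
Path In→Eg (+1); total 1.
Path In→x2→Eg (+1); total 2.
Path In→x3→Eg (+1); total 3.
No residual In→Eg path; max flow = 3.
Certifying cut of size 3: {In→Eg, In→x2, In→x3}.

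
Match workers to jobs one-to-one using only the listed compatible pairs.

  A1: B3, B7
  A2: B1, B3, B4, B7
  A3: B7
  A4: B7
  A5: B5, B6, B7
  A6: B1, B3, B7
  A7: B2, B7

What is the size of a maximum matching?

Unit-capacity flow: source→left, listed edges, right→sink; max matching = max flow.
Augmenting path A1→B3 (+1); matched 1.
Augmenting path A2→B1 (+1); matched 2.
Augmenting path A3→B7 (+1); matched 3.
Augmenting path A5→B5 (+1); matched 4.
Augmenting path A7→B2 (+1); matched 5.
Augmenting path A6→B1→A2→B4 (+1); matched 6.
No augmenting path remains; maximum matching = 6.
König certificate: {A1, A2, A5, A6, A7, B7} is a vertex cover of size 6 (every listed pair touches it), so no matching can be larger.

6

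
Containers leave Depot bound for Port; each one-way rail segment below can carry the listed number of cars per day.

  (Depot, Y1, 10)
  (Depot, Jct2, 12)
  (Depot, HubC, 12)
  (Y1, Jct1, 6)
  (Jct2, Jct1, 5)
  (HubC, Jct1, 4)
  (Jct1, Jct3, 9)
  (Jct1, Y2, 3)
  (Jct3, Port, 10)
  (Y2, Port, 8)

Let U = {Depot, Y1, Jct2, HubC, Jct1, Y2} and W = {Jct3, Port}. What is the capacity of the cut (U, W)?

17

Edges leaving {Depot, Y1, Jct2, HubC, Jct1, Y2}: Jct1→Jct3 (9), Y2→Port (8).
Cut capacity = 9 + 8 = 17.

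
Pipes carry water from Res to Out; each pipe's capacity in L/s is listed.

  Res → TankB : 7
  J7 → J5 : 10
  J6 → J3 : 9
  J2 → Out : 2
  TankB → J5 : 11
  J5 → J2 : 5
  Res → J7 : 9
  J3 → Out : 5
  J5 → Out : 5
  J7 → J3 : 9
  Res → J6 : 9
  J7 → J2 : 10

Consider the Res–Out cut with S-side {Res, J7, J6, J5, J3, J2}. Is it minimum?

No — its capacity is 19, but the minimum cut has capacity 12.

Given cut capacity: 7 + 5 + 5 + 2 = 19.
Augment Res→J7→J5→Out: bottleneck 5, flow now 5.
Augment Res→J7→J3→Out: bottleneck 4, flow now 9.
Augment Res→J6→J3→Out: bottleneck 1, flow now 10.
Augment Res→TankB→J5→J2→Out: bottleneck 2, flow now 12.
No augmenting path remains; maximum flow = 12.
In the residual graph, reachable from Res: {Res, J7, J6, TankB, J5, J3, J2}.
Min-cut edges: J5→Out (5), J3→Out (5), J2→Out (2); capacity 5 + 5 + 2 = 12.
Cut capacity 19 exceeds the max flow 12, so it is not minimum.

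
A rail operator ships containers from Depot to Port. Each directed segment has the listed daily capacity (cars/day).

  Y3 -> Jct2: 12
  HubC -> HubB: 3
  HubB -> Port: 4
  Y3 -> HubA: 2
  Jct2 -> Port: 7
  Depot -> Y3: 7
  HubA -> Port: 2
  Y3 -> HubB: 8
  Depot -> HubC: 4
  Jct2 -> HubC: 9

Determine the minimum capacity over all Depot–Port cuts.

10

Augment Depot→Y3→HubA→Port: bottleneck 2, flow now 2.
Augment Depot→Y3→HubB→Port: bottleneck 4, flow now 6.
Augment Depot→Y3→Jct2→Port: bottleneck 1, flow now 7.
Augment Depot→HubC→HubB→Y3→Jct2→Port: bottleneck 3, flow now 10. (uses reverse residual edge)
No augmenting path remains; maximum flow = 10.
By max-flow min-cut, the minimum cut capacity equals the max flow.
In the residual graph, reachable from Depot: {Depot, HubC}.
Min-cut edges: Depot→Y3 (7), HubC→HubB (3); capacity 7 + 3 = 10.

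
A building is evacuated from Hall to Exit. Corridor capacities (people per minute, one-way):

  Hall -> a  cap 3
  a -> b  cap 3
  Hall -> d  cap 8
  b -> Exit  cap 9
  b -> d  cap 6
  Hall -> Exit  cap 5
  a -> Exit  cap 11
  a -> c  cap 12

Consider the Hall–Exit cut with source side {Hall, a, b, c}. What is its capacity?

Edges leaving {Hall, a, b, c}: Hall→d (8), Hall→Exit (5), a→Exit (11), b→d (6), b→Exit (9).
Cut capacity = 8 + 5 + 11 + 6 + 9 = 39.

39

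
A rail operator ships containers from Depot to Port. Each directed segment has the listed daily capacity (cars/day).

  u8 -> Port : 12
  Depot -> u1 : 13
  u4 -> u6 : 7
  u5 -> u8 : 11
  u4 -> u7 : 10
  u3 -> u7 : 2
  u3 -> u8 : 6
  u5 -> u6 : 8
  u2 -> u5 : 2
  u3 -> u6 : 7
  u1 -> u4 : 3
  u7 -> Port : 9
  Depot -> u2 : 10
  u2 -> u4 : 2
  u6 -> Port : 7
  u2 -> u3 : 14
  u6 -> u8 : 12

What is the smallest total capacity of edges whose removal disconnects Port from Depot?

Augment Depot→u1→u4→u6→Port: bottleneck 3, flow now 3.
Augment Depot→u2→u3→u6→Port: bottleneck 4, flow now 7.
Augment Depot→u2→u3→u7→Port: bottleneck 2, flow now 9.
Augment Depot→u2→u3→u8→Port: bottleneck 4, flow now 13.
No augmenting path remains; maximum flow = 13.
By max-flow min-cut, the minimum cut capacity equals the max flow.
In the residual graph, reachable from Depot: {Depot, u1}.
Min-cut edges: Depot→u2 (10), u1→u4 (3); capacity 10 + 3 = 13.

13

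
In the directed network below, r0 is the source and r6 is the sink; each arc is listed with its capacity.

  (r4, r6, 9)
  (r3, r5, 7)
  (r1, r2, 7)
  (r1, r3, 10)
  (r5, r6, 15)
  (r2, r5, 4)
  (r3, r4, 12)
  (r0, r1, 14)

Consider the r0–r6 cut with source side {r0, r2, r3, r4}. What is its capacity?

34

Edges leaving {r0, r2, r3, r4}: r0→r1 (14), r2→r5 (4), r3→r5 (7), r4→r6 (9).
Cut capacity = 14 + 4 + 7 + 9 = 34.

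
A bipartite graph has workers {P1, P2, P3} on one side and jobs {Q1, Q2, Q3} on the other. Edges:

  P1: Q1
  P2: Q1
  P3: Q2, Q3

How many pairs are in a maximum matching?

2

Unit-capacity flow: source→left, listed edges, right→sink; max matching = max flow.
Augmenting path P1→Q1 (+1); matched 1.
Augmenting path P3→Q2 (+1); matched 2.
No augmenting path remains; maximum matching = 2.
König certificate: {P3, Q1} is a vertex cover of size 2 (every listed pair touches it), so no matching can be larger.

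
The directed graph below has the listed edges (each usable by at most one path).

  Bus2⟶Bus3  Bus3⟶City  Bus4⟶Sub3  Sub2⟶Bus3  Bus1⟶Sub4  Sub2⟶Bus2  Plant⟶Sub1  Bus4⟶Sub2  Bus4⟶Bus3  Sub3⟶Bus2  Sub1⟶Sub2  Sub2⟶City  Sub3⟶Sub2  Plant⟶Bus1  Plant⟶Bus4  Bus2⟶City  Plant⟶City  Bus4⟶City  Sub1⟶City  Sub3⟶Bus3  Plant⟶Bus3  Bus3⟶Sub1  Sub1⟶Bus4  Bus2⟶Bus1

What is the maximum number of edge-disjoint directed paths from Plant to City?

4

Assign every edge capacity 1; by Menger, the answer equals the max flow.
Path Plant→City (+1); total 1.
Path Plant→Bus4→City (+1); total 2.
Path Plant→Bus3→City (+1); total 3.
Path Plant→Sub1→City (+1); total 4.
No residual Plant→City path; max flow = 4.
Certifying cut of size 4: {Plant→Bus3, Plant→Bus4, Plant→City, Plant→Sub1}.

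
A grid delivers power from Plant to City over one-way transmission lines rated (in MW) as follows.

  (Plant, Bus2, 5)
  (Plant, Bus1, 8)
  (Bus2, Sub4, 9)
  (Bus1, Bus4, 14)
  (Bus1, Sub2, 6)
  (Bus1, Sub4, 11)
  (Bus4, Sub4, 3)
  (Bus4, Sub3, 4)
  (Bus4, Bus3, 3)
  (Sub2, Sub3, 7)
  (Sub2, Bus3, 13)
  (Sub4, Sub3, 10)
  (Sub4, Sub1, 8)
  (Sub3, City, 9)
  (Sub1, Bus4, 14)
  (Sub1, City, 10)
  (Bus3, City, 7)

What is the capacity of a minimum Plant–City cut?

13

Augment Plant→Bus2→Sub4→Sub3→City: bottleneck 5, flow now 5.
Augment Plant→Bus1→Bus4→Sub3→City: bottleneck 4, flow now 9.
Augment Plant→Bus1→Bus4→Bus3→City: bottleneck 3, flow now 12.
Augment Plant→Bus1→Sub2→Bus3→City: bottleneck 1, flow now 13.
No augmenting path remains; maximum flow = 13.
By max-flow min-cut, the minimum cut capacity equals the max flow.
In the residual graph, reachable from Plant: {Plant}.
Min-cut edges: Plant→Bus2 (5), Plant→Bus1 (8); capacity 5 + 8 = 13.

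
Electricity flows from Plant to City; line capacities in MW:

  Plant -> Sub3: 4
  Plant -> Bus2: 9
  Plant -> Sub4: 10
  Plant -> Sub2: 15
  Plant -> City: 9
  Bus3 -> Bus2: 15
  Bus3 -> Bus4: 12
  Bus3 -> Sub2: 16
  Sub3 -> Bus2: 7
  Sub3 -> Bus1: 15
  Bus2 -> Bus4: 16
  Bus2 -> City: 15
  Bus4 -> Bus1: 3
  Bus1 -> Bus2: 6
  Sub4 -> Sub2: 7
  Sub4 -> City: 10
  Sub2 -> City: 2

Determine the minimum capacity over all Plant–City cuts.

Augment Plant→City: bottleneck 9, flow now 9.
Augment Plant→Bus2→City: bottleneck 9, flow now 18.
Augment Plant→Sub4→City: bottleneck 10, flow now 28.
Augment Plant→Sub2→City: bottleneck 2, flow now 30.
Augment Plant→Sub3→Bus2→City: bottleneck 4, flow now 34.
No augmenting path remains; maximum flow = 34.
By max-flow min-cut, the minimum cut capacity equals the max flow.
In the residual graph, reachable from Plant: {Plant, Sub2}.
Min-cut edges: Plant→Sub3 (4), Plant→Bus2 (9), Plant→Sub4 (10), Plant→City (9), Sub2→City (2); capacity 4 + 9 + 10 + 9 + 2 = 34.

34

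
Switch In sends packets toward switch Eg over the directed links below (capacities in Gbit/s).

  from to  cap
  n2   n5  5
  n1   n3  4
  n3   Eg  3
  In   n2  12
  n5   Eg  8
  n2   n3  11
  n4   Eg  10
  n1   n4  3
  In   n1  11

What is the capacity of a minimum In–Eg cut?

Augment In→n1→n3→Eg: bottleneck 3, flow now 3.
Augment In→n1→n4→Eg: bottleneck 3, flow now 6.
Augment In→n2→n5→Eg: bottleneck 5, flow now 11.
No augmenting path remains; maximum flow = 11.
By max-flow min-cut, the minimum cut capacity equals the max flow.
In the residual graph, reachable from In: {In, n1, n2, n3}.
Min-cut edges: n1→n4 (3), n2→n5 (5), n3→Eg (3); capacity 3 + 5 + 3 = 11.

11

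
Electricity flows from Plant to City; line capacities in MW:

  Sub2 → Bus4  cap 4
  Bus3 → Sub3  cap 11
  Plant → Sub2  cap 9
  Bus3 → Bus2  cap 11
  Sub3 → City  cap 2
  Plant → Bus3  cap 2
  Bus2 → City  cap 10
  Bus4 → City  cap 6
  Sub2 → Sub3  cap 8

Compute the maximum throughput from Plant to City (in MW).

8

Augment Plant→Sub2→Bus4→City: bottleneck 4, flow now 4.
Augment Plant→Sub2→Sub3→City: bottleneck 2, flow now 6.
Augment Plant→Bus3→Bus2→City: bottleneck 2, flow now 8.
No augmenting path remains; maximum flow = 8.
In the residual graph, reachable from Plant: {Plant, Sub2, Sub3}.
Min-cut edges: Plant→Bus3 (2), Sub2→Bus4 (4), Sub3→City (2); capacity 2 + 4 + 2 = 8.
This cut is saturated, so no flow can exceed 8.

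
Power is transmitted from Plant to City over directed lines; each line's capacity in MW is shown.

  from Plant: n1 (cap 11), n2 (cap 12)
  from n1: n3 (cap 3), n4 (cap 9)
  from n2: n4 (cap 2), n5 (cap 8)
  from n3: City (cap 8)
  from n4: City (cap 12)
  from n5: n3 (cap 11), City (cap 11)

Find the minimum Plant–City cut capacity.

21

Augment Plant→n1→n3→City: bottleneck 3, flow now 3.
Augment Plant→n1→n4→City: bottleneck 8, flow now 11.
Augment Plant→n2→n4→City: bottleneck 2, flow now 13.
Augment Plant→n2→n5→City: bottleneck 8, flow now 21.
No augmenting path remains; maximum flow = 21.
By max-flow min-cut, the minimum cut capacity equals the max flow.
In the residual graph, reachable from Plant: {Plant, n2}.
Min-cut edges: Plant→n1 (11), n2→n4 (2), n2→n5 (8); capacity 11 + 2 + 8 = 21.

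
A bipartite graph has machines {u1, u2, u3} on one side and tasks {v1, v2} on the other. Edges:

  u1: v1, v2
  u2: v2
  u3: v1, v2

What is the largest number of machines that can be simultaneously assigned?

Unit-capacity flow: source→left, listed edges, right→sink; max matching = max flow.
Augmenting path u1→v1 (+1); matched 1.
Augmenting path u2→v2 (+1); matched 2.
No augmenting path remains; maximum matching = 2.
König certificate: {v1, v2} is a vertex cover of size 2 (every listed pair touches it), so no matching can be larger.

2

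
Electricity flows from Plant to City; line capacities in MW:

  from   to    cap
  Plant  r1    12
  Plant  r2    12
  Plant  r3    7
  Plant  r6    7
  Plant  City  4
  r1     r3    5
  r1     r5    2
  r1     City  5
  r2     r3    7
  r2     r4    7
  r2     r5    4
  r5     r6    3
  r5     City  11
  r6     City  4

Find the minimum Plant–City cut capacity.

19

Augment Plant→City: bottleneck 4, flow now 4.
Augment Plant→r1→City: bottleneck 5, flow now 9.
Augment Plant→r6→City: bottleneck 4, flow now 13.
Augment Plant→r1→r5→City: bottleneck 2, flow now 15.
Augment Plant→r2→r5→City: bottleneck 4, flow now 19.
No augmenting path remains; maximum flow = 19.
By max-flow min-cut, the minimum cut capacity equals the max flow.
In the residual graph, reachable from Plant: {Plant, r1, r2, r3, r4, r6}.
Min-cut edges: Plant→City (4), r1→r5 (2), r1→City (5), r2→r5 (4), r6→City (4); capacity 4 + 2 + 5 + 4 + 4 = 19.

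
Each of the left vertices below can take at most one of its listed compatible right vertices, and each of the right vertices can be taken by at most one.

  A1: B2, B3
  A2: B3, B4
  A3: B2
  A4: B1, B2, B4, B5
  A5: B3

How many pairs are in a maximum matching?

Unit-capacity flow: source→left, listed edges, right→sink; max matching = max flow.
Augmenting path A1→B2 (+1); matched 1.
Augmenting path A2→B3 (+1); matched 2.
Augmenting path A4→B1 (+1); matched 3.
Augmenting path A5→B3→A2→B4 (+1); matched 4.
No augmenting path remains; maximum matching = 4.
König certificate: {A2, A4, B2, B3} is a vertex cover of size 4 (every listed pair touches it), so no matching can be larger.

4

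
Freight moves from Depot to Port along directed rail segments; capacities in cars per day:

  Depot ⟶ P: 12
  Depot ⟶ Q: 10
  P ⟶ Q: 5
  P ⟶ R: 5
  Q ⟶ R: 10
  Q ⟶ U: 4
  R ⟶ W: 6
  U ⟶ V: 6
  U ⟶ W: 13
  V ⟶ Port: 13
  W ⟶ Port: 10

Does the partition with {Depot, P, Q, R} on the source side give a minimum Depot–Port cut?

Yes — it is a minimum cut (capacity 10).

Given cut capacity: 4 + 6 = 10.
Augment Depot→P→R→W→Port: bottleneck 5, flow now 5.
Augment Depot→Q→R→W→Port: bottleneck 1, flow now 6.
Augment Depot→Q→U→V→Port: bottleneck 4, flow now 10.
No augmenting path remains; maximum flow = 10.
Cut capacity 10 equals the max flow, so it is a minimum cut.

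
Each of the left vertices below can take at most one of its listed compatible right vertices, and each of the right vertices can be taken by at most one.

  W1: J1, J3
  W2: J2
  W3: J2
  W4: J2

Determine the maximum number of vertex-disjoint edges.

2

Unit-capacity flow: source→left, listed edges, right→sink; max matching = max flow.
Augmenting path W1→J1 (+1); matched 1.
Augmenting path W2→J2 (+1); matched 2.
No augmenting path remains; maximum matching = 2.
König certificate: {W1, J2} is a vertex cover of size 2 (every listed pair touches it), so no matching can be larger.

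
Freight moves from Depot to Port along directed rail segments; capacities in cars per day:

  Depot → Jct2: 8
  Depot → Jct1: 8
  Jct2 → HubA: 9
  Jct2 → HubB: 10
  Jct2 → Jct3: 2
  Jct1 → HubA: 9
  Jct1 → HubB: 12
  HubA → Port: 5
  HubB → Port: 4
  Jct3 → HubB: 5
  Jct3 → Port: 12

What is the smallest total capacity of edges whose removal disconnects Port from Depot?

Augment Depot→Jct2→HubA→Port: bottleneck 5, flow now 5.
Augment Depot→Jct2→HubB→Port: bottleneck 3, flow now 8.
Augment Depot→Jct1→HubB→Port: bottleneck 1, flow now 9.
Augment Depot→Jct1→HubA→Jct2→Jct3→Port: bottleneck 2, flow now 11. (uses reverse residual edge)
No augmenting path remains; maximum flow = 11.
By max-flow min-cut, the minimum cut capacity equals the max flow.
In the residual graph, reachable from Depot: {Depot, Jct2, Jct1, HubA, HubB}.
Min-cut edges: Jct2→Jct3 (2), HubA→Port (5), HubB→Port (4); capacity 2 + 5 + 4 = 11.

11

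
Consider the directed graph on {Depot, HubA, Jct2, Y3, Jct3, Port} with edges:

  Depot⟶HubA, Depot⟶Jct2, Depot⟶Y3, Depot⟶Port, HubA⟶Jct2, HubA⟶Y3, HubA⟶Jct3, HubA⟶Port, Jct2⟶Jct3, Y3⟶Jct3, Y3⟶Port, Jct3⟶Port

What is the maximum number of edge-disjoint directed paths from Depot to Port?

4

Assign every edge capacity 1; by Menger, the answer equals the max flow.
Path Depot→Port (+1); total 1.
Path Depot→HubA→Port (+1); total 2.
Path Depot→Y3→Port (+1); total 3.
Path Depot→Jct2→Jct3→Port (+1); total 4.
No residual Depot→Port path; max flow = 4.
Certifying cut of size 4: {Depot→HubA, Depot→Jct2, Depot→Port, Depot→Y3}.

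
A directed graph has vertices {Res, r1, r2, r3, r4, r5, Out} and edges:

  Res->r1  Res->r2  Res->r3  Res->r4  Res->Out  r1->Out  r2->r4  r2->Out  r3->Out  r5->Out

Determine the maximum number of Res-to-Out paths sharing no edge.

4

Assign every edge capacity 1; by Menger, the answer equals the max flow.
Path Res→Out (+1); total 1.
Path Res→r1→Out (+1); total 2.
Path Res→r2→Out (+1); total 3.
Path Res→r3→Out (+1); total 4.
No residual Res→Out path; max flow = 4.
Certifying cut of size 4: {Res→Out, Res→r1, Res→r2, Res→r3}.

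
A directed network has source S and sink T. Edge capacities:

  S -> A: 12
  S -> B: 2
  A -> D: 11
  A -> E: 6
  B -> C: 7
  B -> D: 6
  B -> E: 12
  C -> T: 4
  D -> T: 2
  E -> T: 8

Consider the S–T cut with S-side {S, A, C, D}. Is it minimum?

Given cut capacity: 2 + 6 + 4 + 2 = 14.
Augment S→A→D→T: bottleneck 2, flow now 2.
Augment S→A→E→T: bottleneck 6, flow now 8.
Augment S→B→C→T: bottleneck 2, flow now 10.
No augmenting path remains; maximum flow = 10.
In the residual graph, reachable from S: {S, A, D}.
Min-cut edges: S→B (2), A→E (6), D→T (2); capacity 2 + 6 + 2 = 10.
Cut capacity 14 exceeds the max flow 10, so it is not minimum.

No — its capacity is 14, but the minimum cut has capacity 10.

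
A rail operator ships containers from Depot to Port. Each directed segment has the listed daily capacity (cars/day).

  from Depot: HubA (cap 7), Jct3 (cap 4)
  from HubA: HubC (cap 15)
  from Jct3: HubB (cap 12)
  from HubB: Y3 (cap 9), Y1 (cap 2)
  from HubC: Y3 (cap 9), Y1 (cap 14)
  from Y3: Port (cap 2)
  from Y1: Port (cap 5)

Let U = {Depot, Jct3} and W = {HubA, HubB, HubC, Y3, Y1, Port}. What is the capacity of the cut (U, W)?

19

Edges leaving {Depot, Jct3}: Depot→HubA (7), Jct3→HubB (12).
Cut capacity = 7 + 12 = 19.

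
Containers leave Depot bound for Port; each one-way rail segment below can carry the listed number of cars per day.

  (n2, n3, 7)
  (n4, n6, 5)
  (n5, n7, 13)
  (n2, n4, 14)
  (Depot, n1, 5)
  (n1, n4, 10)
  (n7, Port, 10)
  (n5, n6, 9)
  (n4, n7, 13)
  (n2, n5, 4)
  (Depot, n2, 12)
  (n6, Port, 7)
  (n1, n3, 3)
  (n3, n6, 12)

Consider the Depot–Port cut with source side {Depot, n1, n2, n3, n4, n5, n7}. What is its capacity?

Edges leaving {Depot, n1, n2, n3, n4, n5, n7}: n3→n6 (12), n4→n6 (5), n5→n6 (9), n7→Port (10).
Cut capacity = 12 + 5 + 9 + 10 = 36.

36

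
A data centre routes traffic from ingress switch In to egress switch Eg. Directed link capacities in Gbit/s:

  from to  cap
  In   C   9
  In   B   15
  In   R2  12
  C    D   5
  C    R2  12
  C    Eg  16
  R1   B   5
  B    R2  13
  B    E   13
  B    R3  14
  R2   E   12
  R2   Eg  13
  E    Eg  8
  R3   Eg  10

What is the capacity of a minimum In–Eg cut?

Augment In→C→Eg: bottleneck 9, flow now 9.
Augment In→R2→Eg: bottleneck 12, flow now 21.
Augment In→B→R2→Eg: bottleneck 1, flow now 22.
Augment In→B→E→Eg: bottleneck 8, flow now 30.
Augment In→B→R3→Eg: bottleneck 6, flow now 36.
No augmenting path remains; maximum flow = 36.
By max-flow min-cut, the minimum cut capacity equals the max flow.
In the residual graph, reachable from In: {In}.
Min-cut edges: In→C (9), In→B (15), In→R2 (12); capacity 9 + 15 + 12 = 36.

36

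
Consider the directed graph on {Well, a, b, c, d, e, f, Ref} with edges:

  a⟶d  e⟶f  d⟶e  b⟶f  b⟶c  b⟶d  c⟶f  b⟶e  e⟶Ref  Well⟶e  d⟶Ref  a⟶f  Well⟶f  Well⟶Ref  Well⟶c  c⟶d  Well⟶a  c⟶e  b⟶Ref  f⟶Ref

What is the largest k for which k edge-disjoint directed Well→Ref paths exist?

Assign every edge capacity 1; by Menger, the answer equals the max flow.
Path Well→Ref (+1); total 1.
Path Well→e→Ref (+1); total 2.
Path Well→f→Ref (+1); total 3.
Path Well→a→d→Ref (+1); total 4.
No residual Well→Ref path; max flow = 4.
Certifying cut of size 4: {Well→Ref, d→Ref, e→Ref, f→Ref}.

4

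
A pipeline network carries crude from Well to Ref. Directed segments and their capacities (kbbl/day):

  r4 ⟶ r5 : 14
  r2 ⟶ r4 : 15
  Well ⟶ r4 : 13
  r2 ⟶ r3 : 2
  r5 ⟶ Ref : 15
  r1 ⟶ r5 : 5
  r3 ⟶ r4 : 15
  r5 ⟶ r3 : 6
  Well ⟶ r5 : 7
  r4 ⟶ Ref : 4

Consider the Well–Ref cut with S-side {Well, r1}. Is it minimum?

No — its capacity is 25, but the minimum cut has capacity 19.

Given cut capacity: 13 + 7 + 5 = 25.
Augment Well→r4→Ref: bottleneck 4, flow now 4.
Augment Well→r5→Ref: bottleneck 7, flow now 11.
Augment Well→r4→r5→Ref: bottleneck 8, flow now 19.
No augmenting path remains; maximum flow = 19.
In the residual graph, reachable from Well: {Well, r3, r4, r5}.
Min-cut edges: r4→Ref (4), r5→Ref (15); capacity 4 + 15 = 19.
Cut capacity 25 exceeds the max flow 19, so it is not minimum.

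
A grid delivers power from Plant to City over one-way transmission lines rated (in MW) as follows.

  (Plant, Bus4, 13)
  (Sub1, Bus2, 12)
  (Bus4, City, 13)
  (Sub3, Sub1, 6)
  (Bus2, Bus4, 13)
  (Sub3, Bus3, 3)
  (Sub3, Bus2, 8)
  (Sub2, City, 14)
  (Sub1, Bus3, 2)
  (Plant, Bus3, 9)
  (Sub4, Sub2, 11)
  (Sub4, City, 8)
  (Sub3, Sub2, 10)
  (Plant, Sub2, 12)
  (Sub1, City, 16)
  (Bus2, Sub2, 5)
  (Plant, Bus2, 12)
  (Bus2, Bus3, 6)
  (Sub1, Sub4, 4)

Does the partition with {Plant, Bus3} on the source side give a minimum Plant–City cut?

Given cut capacity: 12 + 13 + 12 = 37.
Augment Plant→Bus4→City: bottleneck 13, flow now 13.
Augment Plant→Sub2→City: bottleneck 12, flow now 25.
Augment Plant→Bus2→Sub2→City: bottleneck 2, flow now 27.
No augmenting path remains; maximum flow = 27.
In the residual graph, reachable from Plant: {Plant, Bus2, Bus4, Sub2, Bus3}.
Min-cut edges: Bus4→City (13), Sub2→City (14); capacity 13 + 14 = 27.
Cut capacity 37 exceeds the max flow 27, so it is not minimum.

No — its capacity is 37, but the minimum cut has capacity 27.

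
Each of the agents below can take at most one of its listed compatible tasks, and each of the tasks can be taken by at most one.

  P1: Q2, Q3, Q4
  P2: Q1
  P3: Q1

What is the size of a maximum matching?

Unit-capacity flow: source→left, listed edges, right→sink; max matching = max flow.
Augmenting path P1→Q2 (+1); matched 1.
Augmenting path P2→Q1 (+1); matched 2.
No augmenting path remains; maximum matching = 2.
König certificate: {P1, Q1} is a vertex cover of size 2 (every listed pair touches it), so no matching can be larger.

2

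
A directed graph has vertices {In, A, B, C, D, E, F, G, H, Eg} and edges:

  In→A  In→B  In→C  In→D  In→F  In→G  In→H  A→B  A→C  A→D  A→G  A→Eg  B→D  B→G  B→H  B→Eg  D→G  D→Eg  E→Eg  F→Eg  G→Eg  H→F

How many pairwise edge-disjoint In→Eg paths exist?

Assign every edge capacity 1; by Menger, the answer equals the max flow.
Path In→A→Eg (+1); total 1.
Path In→B→Eg (+1); total 2.
Path In→D→Eg (+1); total 3.
Path In→F→Eg (+1); total 4.
Path In→G→Eg (+1); total 5.
No residual In→Eg path; max flow = 5.
Certifying cut of size 5: {F→Eg, In→A, In→B, In→D, In→G}.

5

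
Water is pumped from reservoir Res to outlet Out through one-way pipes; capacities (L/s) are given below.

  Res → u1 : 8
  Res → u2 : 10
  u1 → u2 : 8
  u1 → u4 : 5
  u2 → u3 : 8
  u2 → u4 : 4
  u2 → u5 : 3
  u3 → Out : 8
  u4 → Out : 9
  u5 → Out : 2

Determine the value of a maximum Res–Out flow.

Augment Res→u1→u4→Out: bottleneck 5, flow now 5.
Augment Res→u2→u3→Out: bottleneck 8, flow now 13.
Augment Res→u2→u4→Out: bottleneck 2, flow now 15.
Augment Res→u1→u2→u4→Out: bottleneck 2, flow now 17.
Augment Res→u1→u2→u5→Out: bottleneck 1, flow now 18.
No augmenting path remains; maximum flow = 18.
In the residual graph, reachable from Res: {Res}.
Min-cut edges: Res→u1 (8), Res→u2 (10); capacity 8 + 10 = 18.
This cut is saturated, so no flow can exceed 18.

18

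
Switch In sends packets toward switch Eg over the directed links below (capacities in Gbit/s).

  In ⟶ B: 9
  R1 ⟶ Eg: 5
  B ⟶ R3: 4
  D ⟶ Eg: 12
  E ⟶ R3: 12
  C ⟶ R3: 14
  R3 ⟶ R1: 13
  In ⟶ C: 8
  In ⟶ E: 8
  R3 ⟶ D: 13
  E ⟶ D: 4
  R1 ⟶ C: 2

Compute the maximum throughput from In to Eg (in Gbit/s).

17

Augment In→E→D→Eg: bottleneck 4, flow now 4.
Augment In→B→R3→R1→Eg: bottleneck 4, flow now 8.
Augment In→E→R3→R1→Eg: bottleneck 1, flow now 9.
Augment In→E→R3→D→Eg: bottleneck 3, flow now 12.
Augment In→C→R3→D→Eg: bottleneck 5, flow now 17.
No augmenting path remains; maximum flow = 17.
In the residual graph, reachable from In: {In, B, E, C, R3, R1, D}.
Min-cut edges: R1→Eg (5), D→Eg (12); capacity 5 + 12 = 17.
This cut is saturated, so no flow can exceed 17.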